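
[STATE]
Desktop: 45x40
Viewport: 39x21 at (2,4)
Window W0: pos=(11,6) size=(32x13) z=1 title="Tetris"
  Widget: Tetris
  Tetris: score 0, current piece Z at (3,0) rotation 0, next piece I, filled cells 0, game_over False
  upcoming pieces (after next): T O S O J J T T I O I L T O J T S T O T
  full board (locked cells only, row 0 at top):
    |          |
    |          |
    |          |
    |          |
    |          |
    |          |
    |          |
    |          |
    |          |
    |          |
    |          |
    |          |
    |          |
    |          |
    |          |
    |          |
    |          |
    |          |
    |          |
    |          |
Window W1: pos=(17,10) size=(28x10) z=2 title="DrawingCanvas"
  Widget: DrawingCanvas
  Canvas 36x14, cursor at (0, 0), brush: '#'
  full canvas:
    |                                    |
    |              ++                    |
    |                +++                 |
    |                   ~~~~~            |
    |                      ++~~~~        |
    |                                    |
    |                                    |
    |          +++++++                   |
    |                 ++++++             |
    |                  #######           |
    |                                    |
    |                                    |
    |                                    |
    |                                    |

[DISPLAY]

                                       
                                       
         ┏━━━━━━━━━━━━━━━━━━━━━━━━━━━━━
         ┃ Tetris                      
         ┠─────────────────────────────
         ┃          │Next:             
         ┃     ┏━━━━━━━━━━━━━━━━━━━━━━━
         ┃     ┃ DrawingCanvas         
         ┃     ┠───────────────────────
         ┃     ┃+                      
         ┃     ┃              ++       
         ┃     ┃                +++    
         ┃     ┃                   ~~~~
         ┃     ┃                      +
         ┗━━━━━┃                       
               ┗━━━━━━━━━━━━━━━━━━━━━━━
                                       
                                       
                                       
                                       
                                       


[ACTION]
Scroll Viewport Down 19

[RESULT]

               ┗━━━━━━━━━━━━━━━━━━━━━━━
                                       
                                       
                                       
                                       
                                       
                                       
                                       
                                       
                                       
                                       
                                       
                                       
                                       
                                       
                                       
                                       
                                       
                                       
                                       
                                       


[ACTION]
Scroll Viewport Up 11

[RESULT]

         ┠─────────────────────────────
         ┃          │Next:             
         ┃     ┏━━━━━━━━━━━━━━━━━━━━━━━
         ┃     ┃ DrawingCanvas         
         ┃     ┠───────────────────────
         ┃     ┃+                      
         ┃     ┃              ++       
         ┃     ┃                +++    
         ┃     ┃                   ~~~~
         ┃     ┃                      +
         ┗━━━━━┃                       
               ┗━━━━━━━━━━━━━━━━━━━━━━━
                                       
                                       
                                       
                                       
                                       
                                       
                                       
                                       
                                       


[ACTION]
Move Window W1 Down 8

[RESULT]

         ┠─────────────────────────────
         ┃          │Next:             
         ┃          │████              
         ┃          │                  
         ┃          │                  
         ┃          │                  
         ┃          │                  
         ┃          │Score:            
         ┃          │0                 
         ┃          │                  
         ┗━━━━━┏━━━━━━━━━━━━━━━━━━━━━━━
               ┃ DrawingCanvas         
               ┠───────────────────────
               ┃+                      
               ┃              ++       
               ┃                +++    
               ┃                   ~~~~
               ┃                      +
               ┃                       
               ┗━━━━━━━━━━━━━━━━━━━━━━━
                                       


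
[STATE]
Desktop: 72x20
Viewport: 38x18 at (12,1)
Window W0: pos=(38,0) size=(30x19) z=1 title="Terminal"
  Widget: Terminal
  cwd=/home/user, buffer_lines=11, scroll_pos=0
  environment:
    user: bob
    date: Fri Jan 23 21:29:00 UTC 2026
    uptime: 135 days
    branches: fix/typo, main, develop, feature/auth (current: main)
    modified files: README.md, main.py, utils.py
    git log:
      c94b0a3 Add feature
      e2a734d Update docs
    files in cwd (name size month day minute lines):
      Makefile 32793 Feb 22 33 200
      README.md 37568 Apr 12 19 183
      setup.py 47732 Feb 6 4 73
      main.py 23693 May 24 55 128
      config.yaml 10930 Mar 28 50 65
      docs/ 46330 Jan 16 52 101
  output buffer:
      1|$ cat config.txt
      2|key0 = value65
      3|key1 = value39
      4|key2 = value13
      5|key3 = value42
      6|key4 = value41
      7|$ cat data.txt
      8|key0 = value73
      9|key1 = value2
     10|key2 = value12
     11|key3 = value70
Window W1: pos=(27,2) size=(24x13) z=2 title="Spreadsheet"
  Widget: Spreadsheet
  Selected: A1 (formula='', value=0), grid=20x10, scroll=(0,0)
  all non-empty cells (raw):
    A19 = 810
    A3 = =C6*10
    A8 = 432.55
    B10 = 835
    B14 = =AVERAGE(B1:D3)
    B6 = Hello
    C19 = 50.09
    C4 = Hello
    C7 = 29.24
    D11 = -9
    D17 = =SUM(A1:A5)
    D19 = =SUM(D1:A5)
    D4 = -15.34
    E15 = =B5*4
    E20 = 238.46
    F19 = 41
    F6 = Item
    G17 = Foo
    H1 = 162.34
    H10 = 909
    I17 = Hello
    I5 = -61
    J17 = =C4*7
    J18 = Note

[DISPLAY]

                          ┃ Terminal  
               ┏━━━━━━━━━━━━━━━━━━━━━━
               ┃ Spreadsheet          
               ┠──────────────────────
               ┃A1:                   
               ┃       A       B      
               ┃----------------------
               ┃  1      [0]       0  
               ┃  2        0       0  
               ┃  3        0       0  
               ┃  4        0       0He
               ┃  5        0       0  
               ┃  6        0Hello     
               ┗━━━━━━━━━━━━━━━━━━━━━━
                          ┃           
                          ┃           
                          ┃           
                          ┗━━━━━━━━━━━


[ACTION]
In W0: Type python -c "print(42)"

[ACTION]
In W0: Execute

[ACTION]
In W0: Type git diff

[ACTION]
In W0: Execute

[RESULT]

                          ┃ Terminal  
               ┏━━━━━━━━━━━━━━━━━━━━━━
               ┃ Spreadsheet          
               ┠──────────────────────
               ┃A1:                   
               ┃       A       B      
               ┃----------------------
               ┃  1      [0]       0  
               ┃  2        0       0  
               ┃  3        0       0  
               ┃  4        0       0He
               ┃  5        0       0  
               ┃  6        0Hello     
               ┗━━━━━━━━━━━━━━━━━━━━━━
                          ┃+# updated 
                          ┃ import sys
                          ┃$ █        
                          ┗━━━━━━━━━━━


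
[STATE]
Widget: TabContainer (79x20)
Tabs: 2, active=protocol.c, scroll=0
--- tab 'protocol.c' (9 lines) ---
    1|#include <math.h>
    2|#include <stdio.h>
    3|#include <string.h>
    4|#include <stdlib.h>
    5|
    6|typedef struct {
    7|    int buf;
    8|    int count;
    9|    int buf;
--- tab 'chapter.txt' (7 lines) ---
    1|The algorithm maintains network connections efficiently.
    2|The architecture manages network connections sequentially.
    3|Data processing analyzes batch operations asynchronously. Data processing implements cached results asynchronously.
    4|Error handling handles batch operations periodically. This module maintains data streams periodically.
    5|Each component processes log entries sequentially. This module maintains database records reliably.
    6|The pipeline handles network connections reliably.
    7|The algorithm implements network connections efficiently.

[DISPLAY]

[protocol.c]│ chapter.txt                                                      
───────────────────────────────────────────────────────────────────────────────
#include <math.h>                                                              
#include <stdio.h>                                                             
#include <string.h>                                                            
#include <stdlib.h>                                                            
                                                                               
typedef struct {                                                               
    int buf;                                                                   
    int count;                                                                 
    int buf;                                                                   
                                                                               
                                                                               
                                                                               
                                                                               
                                                                               
                                                                               
                                                                               
                                                                               
                                                                               


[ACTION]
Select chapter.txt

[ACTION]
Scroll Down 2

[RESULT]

 protocol.c │[chapter.txt]                                                     
───────────────────────────────────────────────────────────────────────────────
Data processing analyzes batch operations asynchronously. Data processing imple
Error handling handles batch operations periodically. This module maintains dat
Each component processes log entries sequentially. This module maintains databa
The pipeline handles network connections reliably.                             
The algorithm implements network connections efficiently.                      
                                                                               
                                                                               
                                                                               
                                                                               
                                                                               
                                                                               
                                                                               
                                                                               
                                                                               
                                                                               
                                                                               
                                                                               
                                                                               


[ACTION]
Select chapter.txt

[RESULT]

 protocol.c │[chapter.txt]                                                     
───────────────────────────────────────────────────────────────────────────────
The algorithm maintains network connections efficiently.                       
The architecture manages network connections sequentially.                     
Data processing analyzes batch operations asynchronously. Data processing imple
Error handling handles batch operations periodically. This module maintains dat
Each component processes log entries sequentially. This module maintains databa
The pipeline handles network connections reliably.                             
The algorithm implements network connections efficiently.                      
                                                                               
                                                                               
                                                                               
                                                                               
                                                                               
                                                                               
                                                                               
                                                                               
                                                                               
                                                                               
                                                                               


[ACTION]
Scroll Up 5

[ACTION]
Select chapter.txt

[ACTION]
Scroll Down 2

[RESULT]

 protocol.c │[chapter.txt]                                                     
───────────────────────────────────────────────────────────────────────────────
Data processing analyzes batch operations asynchronously. Data processing imple
Error handling handles batch operations periodically. This module maintains dat
Each component processes log entries sequentially. This module maintains databa
The pipeline handles network connections reliably.                             
The algorithm implements network connections efficiently.                      
                                                                               
                                                                               
                                                                               
                                                                               
                                                                               
                                                                               
                                                                               
                                                                               
                                                                               
                                                                               
                                                                               
                                                                               
                                                                               


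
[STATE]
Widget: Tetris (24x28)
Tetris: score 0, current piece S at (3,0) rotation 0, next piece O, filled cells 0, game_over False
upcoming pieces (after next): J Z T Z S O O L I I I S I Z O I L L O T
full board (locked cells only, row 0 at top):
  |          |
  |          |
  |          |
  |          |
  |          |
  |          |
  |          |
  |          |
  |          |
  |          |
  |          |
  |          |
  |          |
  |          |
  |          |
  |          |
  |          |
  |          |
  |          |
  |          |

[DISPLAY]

    ░░    │Next:        
   ░░     │▓▓           
          │▓▓           
          │             
          │             
          │             
          │Score:       
          │0            
          │             
          │             
          │             
          │             
          │             
          │             
          │             
          │             
          │             
          │             
          │             
          │             
          │             
          │             
          │             
          │             
          │             
          │             
          │             
          │             


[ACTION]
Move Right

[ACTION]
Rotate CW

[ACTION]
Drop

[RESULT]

          │Next:        
    ░     │▓▓           
    ░░    │▓▓           
     ░    │             
          │             
          │             
          │Score:       
          │0            
          │             
          │             
          │             
          │             
          │             
          │             
          │             
          │             
          │             
          │             
          │             
          │             
          │             
          │             
          │             
          │             
          │             
          │             
          │             
          │             


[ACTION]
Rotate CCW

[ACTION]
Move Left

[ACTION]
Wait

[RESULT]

          │Next:        
          │▓▓           
    ░░    │▓▓           
   ░░     │             
          │             
          │             
          │Score:       
          │0            
          │             
          │             
          │             
          │             
          │             
          │             
          │             
          │             
          │             
          │             
          │             
          │             
          │             
          │             
          │             
          │             
          │             
          │             
          │             
          │             


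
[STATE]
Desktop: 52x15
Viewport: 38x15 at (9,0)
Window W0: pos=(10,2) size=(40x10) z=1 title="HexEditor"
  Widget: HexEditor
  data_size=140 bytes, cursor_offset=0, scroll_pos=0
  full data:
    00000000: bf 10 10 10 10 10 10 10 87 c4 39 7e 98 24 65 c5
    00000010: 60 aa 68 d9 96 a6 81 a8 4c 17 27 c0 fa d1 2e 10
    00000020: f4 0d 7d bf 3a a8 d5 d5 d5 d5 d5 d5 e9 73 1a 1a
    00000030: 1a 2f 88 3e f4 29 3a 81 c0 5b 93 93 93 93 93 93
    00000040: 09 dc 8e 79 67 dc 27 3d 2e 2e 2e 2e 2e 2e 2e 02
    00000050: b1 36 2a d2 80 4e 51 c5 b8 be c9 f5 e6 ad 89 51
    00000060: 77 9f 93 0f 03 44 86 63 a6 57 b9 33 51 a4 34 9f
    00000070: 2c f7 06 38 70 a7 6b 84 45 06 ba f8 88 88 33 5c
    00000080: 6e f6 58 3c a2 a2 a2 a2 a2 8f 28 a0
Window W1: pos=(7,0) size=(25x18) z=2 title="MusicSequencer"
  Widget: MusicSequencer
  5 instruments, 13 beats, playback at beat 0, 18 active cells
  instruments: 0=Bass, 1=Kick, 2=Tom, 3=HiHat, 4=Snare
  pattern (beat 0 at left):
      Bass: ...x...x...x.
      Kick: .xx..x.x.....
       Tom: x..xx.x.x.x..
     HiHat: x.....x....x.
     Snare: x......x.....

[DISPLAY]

━━━━━━━━━━━━━━━━━━━━━━┓               
MusicSequencer        ┃               
──────────────────────┨━━━━━━━━━━━━━━━
     ▼123456789012    ┃               
 Bass···█···█···█·    ┃───────────────
 Kick·██··█·█·····    ┃ 10 10 10 10  8
  Tom█··██·█·█·█··    ┃ 96 a6 81 a8  4
HiHat█·····█····█·    ┃ 3a a8 d5 d5  d
Snare█······█·····    ┃ f4 29 3a 81  c
                      ┃ 67 dc 27 3d  2
                      ┃ 80 4e 51 c5  b
                      ┃━━━━━━━━━━━━━━━
                      ┃               
                      ┃               
                      ┃               


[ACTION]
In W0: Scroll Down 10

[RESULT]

━━━━━━━━━━━━━━━━━━━━━━┓               
MusicSequencer        ┃               
──────────────────────┨━━━━━━━━━━━━━━━
     ▼123456789012    ┃               
 Bass···█···█···█·    ┃───────────────
 Kick·██··█·█·····    ┃ a2 a2 a2 a2  a
  Tom█··██·█·█·█··    ┃               
HiHat█·····█····█·    ┃               
Snare█······█·····    ┃               
                      ┃               
                      ┃               
                      ┃━━━━━━━━━━━━━━━
                      ┃               
                      ┃               
                      ┃               


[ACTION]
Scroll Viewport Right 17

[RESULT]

━━━━━━━━━━━━━━━━━┓                    
Sequencer        ┃                    
─────────────────┨━━━━━━━━━━━━━━━━━┓  
▼123456789012    ┃                 ┃  
···█···█···█·    ┃─────────────────┨  
·██··█·█·····    ┃ a2 a2 a2 a2  a2 ┃  
█··██·█·█·█··    ┃                 ┃  
█·····█····█·    ┃                 ┃  
█······█·····    ┃                 ┃  
                 ┃                 ┃  
                 ┃                 ┃  
                 ┃━━━━━━━━━━━━━━━━━┛  
                 ┃                    
                 ┃                    
                 ┃                    


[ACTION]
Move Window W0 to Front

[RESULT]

━━━━━━━━━━━━━━━━━┓                    
Sequencer        ┃                    
━━━━━━━━━━━━━━━━━━━━━━━━━━━━━━━━━━━┓  
xEditor                            ┃  
───────────────────────────────────┨  
00080  6e f6 58 3c a2 a2 a2 a2  a2 ┃  
                                   ┃  
                                   ┃  
                                   ┃  
                                   ┃  
                                   ┃  
━━━━━━━━━━━━━━━━━━━━━━━━━━━━━━━━━━━┛  
                 ┃                    
                 ┃                    
                 ┃                    


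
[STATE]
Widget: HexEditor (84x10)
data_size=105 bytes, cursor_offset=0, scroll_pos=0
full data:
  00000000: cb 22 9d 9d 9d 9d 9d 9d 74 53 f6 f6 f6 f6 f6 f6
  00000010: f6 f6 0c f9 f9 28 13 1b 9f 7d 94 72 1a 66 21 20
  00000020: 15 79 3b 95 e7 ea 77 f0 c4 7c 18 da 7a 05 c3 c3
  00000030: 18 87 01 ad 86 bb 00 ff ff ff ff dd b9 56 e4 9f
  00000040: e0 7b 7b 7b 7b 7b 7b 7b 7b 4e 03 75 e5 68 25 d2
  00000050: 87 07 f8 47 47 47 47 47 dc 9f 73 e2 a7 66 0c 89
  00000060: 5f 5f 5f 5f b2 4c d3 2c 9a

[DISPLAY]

00000000  CB 22 9d 9d 9d 9d 9d 9d  74 53 f6 f6 f6 f6 f6 f6  |."......tS......|      
00000010  f6 f6 0c f9 f9 28 13 1b  9f 7d 94 72 1a 66 21 20  |.....(...}.r.f! |      
00000020  15 79 3b 95 e7 ea 77 f0  c4 7c 18 da 7a 05 c3 c3  |.y;...w..|..z...|      
00000030  18 87 01 ad 86 bb 00 ff  ff ff ff dd b9 56 e4 9f  |.............V..|      
00000040  e0 7b 7b 7b 7b 7b 7b 7b  7b 4e 03 75 e5 68 25 d2  |.{{{{{{{{N.u.h%.|      
00000050  87 07 f8 47 47 47 47 47  dc 9f 73 e2 a7 66 0c 89  |...GGGGG..s..f..|      
00000060  5f 5f 5f 5f b2 4c d3 2c  9a                       |____.L.,.       |      
                                                                                    
                                                                                    
                                                                                    


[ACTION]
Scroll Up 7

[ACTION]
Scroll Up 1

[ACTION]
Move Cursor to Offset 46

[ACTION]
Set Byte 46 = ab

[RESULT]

00000000  cb 22 9d 9d 9d 9d 9d 9d  74 53 f6 f6 f6 f6 f6 f6  |."......tS......|      
00000010  f6 f6 0c f9 f9 28 13 1b  9f 7d 94 72 1a 66 21 20  |.....(...}.r.f! |      
00000020  15 79 3b 95 e7 ea 77 f0  c4 7c 18 da 7a 05 AB c3  |.y;...w..|..z...|      
00000030  18 87 01 ad 86 bb 00 ff  ff ff ff dd b9 56 e4 9f  |.............V..|      
00000040  e0 7b 7b 7b 7b 7b 7b 7b  7b 4e 03 75 e5 68 25 d2  |.{{{{{{{{N.u.h%.|      
00000050  87 07 f8 47 47 47 47 47  dc 9f 73 e2 a7 66 0c 89  |...GGGGG..s..f..|      
00000060  5f 5f 5f 5f b2 4c d3 2c  9a                       |____.L.,.       |      
                                                                                    
                                                                                    
                                                                                    


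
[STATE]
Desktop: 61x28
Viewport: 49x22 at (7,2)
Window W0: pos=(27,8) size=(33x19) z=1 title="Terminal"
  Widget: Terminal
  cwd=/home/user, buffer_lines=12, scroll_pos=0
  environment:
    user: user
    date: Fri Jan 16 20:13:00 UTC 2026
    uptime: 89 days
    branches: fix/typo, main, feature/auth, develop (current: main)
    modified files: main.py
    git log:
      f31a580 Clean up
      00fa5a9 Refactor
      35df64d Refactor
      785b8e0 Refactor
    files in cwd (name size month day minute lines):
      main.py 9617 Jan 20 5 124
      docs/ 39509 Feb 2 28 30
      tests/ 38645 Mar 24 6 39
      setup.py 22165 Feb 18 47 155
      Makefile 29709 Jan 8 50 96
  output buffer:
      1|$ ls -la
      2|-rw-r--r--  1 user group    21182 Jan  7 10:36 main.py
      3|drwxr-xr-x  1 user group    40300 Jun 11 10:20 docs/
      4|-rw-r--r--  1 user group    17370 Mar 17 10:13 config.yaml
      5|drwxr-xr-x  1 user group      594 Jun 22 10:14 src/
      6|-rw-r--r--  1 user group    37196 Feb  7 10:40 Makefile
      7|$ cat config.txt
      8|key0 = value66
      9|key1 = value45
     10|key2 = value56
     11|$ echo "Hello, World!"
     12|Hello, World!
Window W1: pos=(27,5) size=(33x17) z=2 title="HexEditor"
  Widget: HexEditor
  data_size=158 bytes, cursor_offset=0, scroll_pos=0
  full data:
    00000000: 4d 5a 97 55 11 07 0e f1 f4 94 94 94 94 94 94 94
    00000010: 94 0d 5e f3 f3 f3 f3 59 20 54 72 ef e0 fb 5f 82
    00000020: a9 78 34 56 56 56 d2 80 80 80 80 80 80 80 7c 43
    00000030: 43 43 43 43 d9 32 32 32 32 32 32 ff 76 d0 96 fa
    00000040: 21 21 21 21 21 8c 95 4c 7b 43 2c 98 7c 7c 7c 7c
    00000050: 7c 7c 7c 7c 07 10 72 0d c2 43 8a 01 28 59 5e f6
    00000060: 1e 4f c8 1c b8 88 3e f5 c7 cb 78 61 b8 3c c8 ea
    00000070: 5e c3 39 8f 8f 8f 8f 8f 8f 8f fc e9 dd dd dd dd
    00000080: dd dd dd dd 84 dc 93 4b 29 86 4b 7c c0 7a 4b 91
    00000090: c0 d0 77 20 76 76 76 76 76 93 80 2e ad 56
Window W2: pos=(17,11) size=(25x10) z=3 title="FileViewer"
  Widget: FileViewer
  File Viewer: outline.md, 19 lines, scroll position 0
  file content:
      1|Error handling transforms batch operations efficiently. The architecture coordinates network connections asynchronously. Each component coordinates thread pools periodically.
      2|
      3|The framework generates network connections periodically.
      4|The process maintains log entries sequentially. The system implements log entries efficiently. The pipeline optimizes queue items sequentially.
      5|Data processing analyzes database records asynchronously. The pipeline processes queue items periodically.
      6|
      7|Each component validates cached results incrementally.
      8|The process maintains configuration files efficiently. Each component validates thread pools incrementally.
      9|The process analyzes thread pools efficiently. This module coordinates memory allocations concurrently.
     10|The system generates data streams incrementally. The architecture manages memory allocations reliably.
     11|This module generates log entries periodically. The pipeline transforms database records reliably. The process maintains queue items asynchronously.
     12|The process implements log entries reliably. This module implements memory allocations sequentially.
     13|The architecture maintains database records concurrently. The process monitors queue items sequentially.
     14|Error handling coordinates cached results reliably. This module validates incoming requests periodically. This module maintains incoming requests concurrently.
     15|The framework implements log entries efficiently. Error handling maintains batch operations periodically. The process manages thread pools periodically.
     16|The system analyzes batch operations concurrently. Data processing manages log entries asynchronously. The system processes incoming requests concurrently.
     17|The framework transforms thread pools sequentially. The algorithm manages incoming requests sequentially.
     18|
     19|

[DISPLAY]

                                                 
                                                 
                                                 
                    ┏━━━━━━━━━━━━━━━━━━━━━━━━━━━━
                    ┃ HexEditor                  
                    ┠────────────────────────────
                    ┃00000000  4D 5a 97 55 11 07 
                    ┃00000010  94 0d 5e f3 f3 f3 
                    ┃00000020  a9 78 34 56 56 56 
          ┏━━━━━━━━━━━━━━━━━━━━━━━┓3 43 43 d9 32 
          ┃ FileViewer            ┃1 21 21 21 8c 
          ┠───────────────────────┨c 7c 7c 07 10 
          ┃Error handling transfo▲┃f c8 1c b8 88 
          ┃                      █┃3 39 8f 8f 8f 
          ┃The framework generate░┃d dd dd 84 dc 
          ┃The process maintains ░┃0 77 20 76 76 
          ┃Data processing analyz░┃              
          ┃                      ▼┃              
          ┗━━━━━━━━━━━━━━━━━━━━━━━┛              
                    ┗━━━━━━━━━━━━━━━━━━━━━━━━━━━━
                    ┃Hello, World!               
                    ┃$ █                         


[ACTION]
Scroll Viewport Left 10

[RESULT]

                                                 
                                                 
                                                 
                           ┏━━━━━━━━━━━━━━━━━━━━━
                           ┃ HexEditor           
                           ┠─────────────────────
                           ┃00000000  4D 5a 97 55
                           ┃00000010  94 0d 5e f3
                           ┃00000020  a9 78 34 56
                 ┏━━━━━━━━━━━━━━━━━━━━━━━┓3 43 43
                 ┃ FileViewer            ┃1 21 21
                 ┠───────────────────────┨c 7c 7c
                 ┃Error handling transfo▲┃f c8 1c
                 ┃                      █┃3 39 8f
                 ┃The framework generate░┃d dd dd
                 ┃The process maintains ░┃0 77 20
                 ┃Data processing analyz░┃       
                 ┃                      ▼┃       
                 ┗━━━━━━━━━━━━━━━━━━━━━━━┛       
                           ┗━━━━━━━━━━━━━━━━━━━━━
                           ┃Hello, World!        
                           ┃$ █                  


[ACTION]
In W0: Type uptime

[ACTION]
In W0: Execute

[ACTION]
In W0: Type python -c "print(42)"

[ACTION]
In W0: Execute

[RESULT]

                                                 
                                                 
                                                 
                           ┏━━━━━━━━━━━━━━━━━━━━━
                           ┃ HexEditor           
                           ┠─────────────────────
                           ┃00000000  4D 5a 97 55
                           ┃00000010  94 0d 5e f3
                           ┃00000020  a9 78 34 56
                 ┏━━━━━━━━━━━━━━━━━━━━━━━┓3 43 43
                 ┃ FileViewer            ┃1 21 21
                 ┠───────────────────────┨c 7c 7c
                 ┃Error handling transfo▲┃f c8 1c
                 ┃                      █┃3 39 8f
                 ┃The framework generate░┃d dd dd
                 ┃The process maintains ░┃0 77 20
                 ┃Data processing analyz░┃       
                 ┃                      ▼┃       
                 ┗━━━━━━━━━━━━━━━━━━━━━━━┛       
                           ┗━━━━━━━━━━━━━━━━━━━━━
                           ┃ 10:00  up 89 days   
                           ┃$ python -c "print(42


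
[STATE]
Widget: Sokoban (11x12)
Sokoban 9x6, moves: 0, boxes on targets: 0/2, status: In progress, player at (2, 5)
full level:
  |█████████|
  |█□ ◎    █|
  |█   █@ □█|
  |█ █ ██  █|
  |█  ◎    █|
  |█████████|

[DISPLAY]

█████████  
█□ ◎    █  
█   █@ □█  
█ █ ██  █  
█  ◎    █  
█████████  
Moves: 0  0
           
           
           
           
           


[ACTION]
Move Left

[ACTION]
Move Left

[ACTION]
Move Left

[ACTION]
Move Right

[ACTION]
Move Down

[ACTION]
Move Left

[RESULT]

█████████  
█□ ◎    █  
█   █  □█  
█ █ ██@ █  
█  ◎    █  
█████████  
Moves: 2  0
           
           
           
           
           


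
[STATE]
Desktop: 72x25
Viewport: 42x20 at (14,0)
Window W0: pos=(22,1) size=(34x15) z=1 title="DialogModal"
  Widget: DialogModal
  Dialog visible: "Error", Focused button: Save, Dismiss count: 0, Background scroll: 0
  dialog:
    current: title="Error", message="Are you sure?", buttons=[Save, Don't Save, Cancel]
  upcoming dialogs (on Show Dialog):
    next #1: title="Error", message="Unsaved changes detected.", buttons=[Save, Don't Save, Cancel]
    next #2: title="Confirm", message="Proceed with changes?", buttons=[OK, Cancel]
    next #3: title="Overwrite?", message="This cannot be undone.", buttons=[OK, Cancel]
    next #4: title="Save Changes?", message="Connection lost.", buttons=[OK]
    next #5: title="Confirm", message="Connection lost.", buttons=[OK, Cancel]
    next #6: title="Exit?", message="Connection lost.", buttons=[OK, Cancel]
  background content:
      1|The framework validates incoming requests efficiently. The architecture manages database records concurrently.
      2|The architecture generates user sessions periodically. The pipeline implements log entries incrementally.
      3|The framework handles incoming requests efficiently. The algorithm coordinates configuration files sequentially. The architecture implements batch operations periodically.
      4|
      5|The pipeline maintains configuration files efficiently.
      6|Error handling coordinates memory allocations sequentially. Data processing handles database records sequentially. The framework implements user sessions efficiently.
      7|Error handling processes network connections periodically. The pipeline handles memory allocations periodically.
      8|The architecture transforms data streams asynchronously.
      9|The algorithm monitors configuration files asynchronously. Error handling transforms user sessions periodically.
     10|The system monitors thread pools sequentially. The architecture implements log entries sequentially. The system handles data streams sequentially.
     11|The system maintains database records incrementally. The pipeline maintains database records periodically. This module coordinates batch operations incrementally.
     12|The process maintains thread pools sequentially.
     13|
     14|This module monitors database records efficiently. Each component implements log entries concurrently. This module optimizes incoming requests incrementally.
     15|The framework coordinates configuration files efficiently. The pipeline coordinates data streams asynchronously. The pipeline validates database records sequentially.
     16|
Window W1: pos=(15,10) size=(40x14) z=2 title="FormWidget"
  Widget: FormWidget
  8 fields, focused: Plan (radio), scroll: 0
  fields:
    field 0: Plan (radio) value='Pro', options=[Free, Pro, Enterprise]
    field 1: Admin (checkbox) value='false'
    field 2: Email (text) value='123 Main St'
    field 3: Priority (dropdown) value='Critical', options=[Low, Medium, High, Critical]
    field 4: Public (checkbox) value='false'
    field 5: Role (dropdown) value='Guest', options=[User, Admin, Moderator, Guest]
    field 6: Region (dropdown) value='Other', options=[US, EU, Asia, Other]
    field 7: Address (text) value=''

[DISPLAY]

                                          
        ┏━━━━━━━━━━━━━━━━━━━━━━━━━━━━━━━━┓
        ┃ DialogModal                    ┃
        ┠────────────────────────────────┨
        ┃The framework validates incoming┃
        ┃The architecture generates user ┃
        ┃The framework handles incoming r┃
        ┃  ┌──────────────────────────┐  ┃
        ┃Th│          Error           │ra┃
        ┃Er│      Are you sure?       │or┃
 ┏━━━━━━━━━━━━━━━━━━━━━━━━━━━━━━━━━━━━━━┓┃
 ┃ FormWidget                           ┃┃
 ┠──────────────────────────────────────┨┃
 ┃> Plan:       ( ) Free  (●) Pro  ( ) E┃┃
 ┃  Admin:      [ ]                     ┃┃
 ┃  Email:      [123 Main St           ]┃┛
 ┃  Priority:   [Critical             ▼]┃ 
 ┃  Public:     [ ]                     ┃ 
 ┃  Role:       [Guest                ▼]┃ 
 ┃  Region:     [Other                ▼]┃ 


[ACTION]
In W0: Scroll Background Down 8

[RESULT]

                                          
        ┏━━━━━━━━━━━━━━━━━━━━━━━━━━━━━━━━┓
        ┃ DialogModal                    ┃
        ┠────────────────────────────────┨
        ┃The algorithm monitors configura┃
        ┃The system monitors thread pools┃
        ┃The system maintains database re┃
        ┃Th┌──────────────────────────┐oo┃
        ┃  │          Error           │  ┃
        ┃Th│      Are you sure?       │re┃
 ┏━━━━━━━━━━━━━━━━━━━━━━━━━━━━━━━━━━━━━━┓┃
 ┃ FormWidget                           ┃┃
 ┠──────────────────────────────────────┨┃
 ┃> Plan:       ( ) Free  (●) Pro  ( ) E┃┃
 ┃  Admin:      [ ]                     ┃┃
 ┃  Email:      [123 Main St           ]┃┛
 ┃  Priority:   [Critical             ▼]┃ 
 ┃  Public:     [ ]                     ┃ 
 ┃  Role:       [Guest                ▼]┃ 
 ┃  Region:     [Other                ▼]┃ 


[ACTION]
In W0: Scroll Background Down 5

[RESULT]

                                          
        ┏━━━━━━━━━━━━━━━━━━━━━━━━━━━━━━━━┓
        ┃ DialogModal                    ┃
        ┠────────────────────────────────┨
        ┃This module monitors database re┃
        ┃The framework coordinates config┃
        ┃                                ┃
        ┃  ┌──────────────────────────┐  ┃
        ┃  │          Error           │  ┃
        ┃  │      Are you sure?       │  ┃
 ┏━━━━━━━━━━━━━━━━━━━━━━━━━━━━━━━━━━━━━━┓┃
 ┃ FormWidget                           ┃┃
 ┠──────────────────────────────────────┨┃
 ┃> Plan:       ( ) Free  (●) Pro  ( ) E┃┃
 ┃  Admin:      [ ]                     ┃┃
 ┃  Email:      [123 Main St           ]┃┛
 ┃  Priority:   [Critical             ▼]┃ 
 ┃  Public:     [ ]                     ┃ 
 ┃  Role:       [Guest                ▼]┃ 
 ┃  Region:     [Other                ▼]┃ 


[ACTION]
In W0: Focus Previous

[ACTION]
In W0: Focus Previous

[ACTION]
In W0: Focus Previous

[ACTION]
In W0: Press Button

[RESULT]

                                          
        ┏━━━━━━━━━━━━━━━━━━━━━━━━━━━━━━━━┓
        ┃ DialogModal                    ┃
        ┠────────────────────────────────┨
        ┃This module monitors database re┃
        ┃The framework coordinates config┃
        ┃                                ┃
        ┃                                ┃
        ┃                                ┃
        ┃                                ┃
 ┏━━━━━━━━━━━━━━━━━━━━━━━━━━━━━━━━━━━━━━┓┃
 ┃ FormWidget                           ┃┃
 ┠──────────────────────────────────────┨┃
 ┃> Plan:       ( ) Free  (●) Pro  ( ) E┃┃
 ┃  Admin:      [ ]                     ┃┃
 ┃  Email:      [123 Main St           ]┃┛
 ┃  Priority:   [Critical             ▼]┃ 
 ┃  Public:     [ ]                     ┃ 
 ┃  Role:       [Guest                ▼]┃ 
 ┃  Region:     [Other                ▼]┃ 
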